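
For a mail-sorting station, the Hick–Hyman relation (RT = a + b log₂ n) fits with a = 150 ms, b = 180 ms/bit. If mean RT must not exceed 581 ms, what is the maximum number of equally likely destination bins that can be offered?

5

180·log₂ n ≤ 581 − 150 = 431, giving log₂ n ≤ 2.3944 and n ≤ 5.258. The largest whole number is 5.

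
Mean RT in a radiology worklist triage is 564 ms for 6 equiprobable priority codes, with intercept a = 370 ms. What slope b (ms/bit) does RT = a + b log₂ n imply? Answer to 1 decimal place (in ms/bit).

75.0 ms/bit

b = (564 − 370) / log₂(6) = 194 / 2.5850 = 75.049 ms/bit.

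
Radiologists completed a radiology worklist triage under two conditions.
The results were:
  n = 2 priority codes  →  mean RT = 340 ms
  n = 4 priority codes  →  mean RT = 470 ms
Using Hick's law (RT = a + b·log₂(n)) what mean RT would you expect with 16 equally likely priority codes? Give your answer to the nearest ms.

730 ms

With log₂ n on the abscissa the relation is linear; from the two conditions:
  b = (470 − 340) / (log₂ 4 − log₂ 2) = 130 / (2 − 1) = 130 ms/bit
  a = 340 − 130 × 1 = 210 ms
Then RT(16) = 210 + 130 × log₂ 16 = 210 + 130 × 4 ≈ 730.000 ms.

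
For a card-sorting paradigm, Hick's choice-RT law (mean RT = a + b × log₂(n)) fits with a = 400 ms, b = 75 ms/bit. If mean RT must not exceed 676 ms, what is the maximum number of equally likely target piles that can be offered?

Set 400 + 75·log₂ n ≤ 676 → log₂ n ≤ (676 − 400)/75 = 3.6800.
So n ≤ 2^3.6800 = 12.817; the largest integer n is 12.

12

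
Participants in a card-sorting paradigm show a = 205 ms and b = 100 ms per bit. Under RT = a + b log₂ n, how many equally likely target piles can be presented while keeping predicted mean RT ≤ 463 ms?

Set 205 + 100·log₂ n ≤ 463 → log₂ n ≤ (463 − 205)/100 = 2.5800.
So n ≤ 2^2.5800 = 5.979; the largest integer n is 5.

5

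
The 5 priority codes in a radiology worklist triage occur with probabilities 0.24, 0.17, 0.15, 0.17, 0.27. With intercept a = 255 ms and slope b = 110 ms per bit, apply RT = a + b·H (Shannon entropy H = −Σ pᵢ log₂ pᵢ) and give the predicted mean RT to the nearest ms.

Entropy contributions −pᵢ log₂ pᵢ: 0.4941, 0.4346, 0.4105, 0.4346, 0.5100; sum H = 2.2839 bits.
RT = a + bH = 255 + 110·2.2839 = 506.23 ms.

506 ms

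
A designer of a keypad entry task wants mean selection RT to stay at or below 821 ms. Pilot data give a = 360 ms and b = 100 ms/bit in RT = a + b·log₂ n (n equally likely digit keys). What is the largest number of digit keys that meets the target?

100·log₂ n ≤ 821 − 360 = 461, giving log₂ n ≤ 4.6100 and n ≤ 24.420. The largest whole number is 24.

24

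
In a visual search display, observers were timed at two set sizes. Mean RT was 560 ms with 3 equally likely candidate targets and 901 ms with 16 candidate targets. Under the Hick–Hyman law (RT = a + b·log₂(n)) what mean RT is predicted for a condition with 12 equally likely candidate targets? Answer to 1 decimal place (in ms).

842.4 ms

Fit slope and intercept:
  b = (901 − 560) / (log₂ 16 − log₂ 3) = 341 / (4 − 1.5850) = 141.199 ms/bit
  a = 560 − 141.199 × 1.5850 = 336.205 ms
Then RT(12) = 336.205 + 141.199 × log₂ 12 = 336.205 + 141.199 × 3.5850 ≈ 842.397 ms.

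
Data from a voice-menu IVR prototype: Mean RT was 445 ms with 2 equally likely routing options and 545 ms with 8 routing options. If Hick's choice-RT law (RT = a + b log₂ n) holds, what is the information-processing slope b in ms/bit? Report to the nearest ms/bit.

50 ms/bit

The slope on a log₂ axis is (545 − 445) / (3 − 1) = 50 ms/bit.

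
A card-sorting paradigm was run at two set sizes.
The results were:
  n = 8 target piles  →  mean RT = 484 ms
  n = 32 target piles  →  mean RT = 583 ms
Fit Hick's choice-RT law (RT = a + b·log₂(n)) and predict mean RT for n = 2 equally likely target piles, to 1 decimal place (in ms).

RT is linear in log₂ n, so two points fix the line:
  b = (583 − 484) / (log₂ 32 − log₂ 8) = 99 / (5 − 3) = 49.500 ms/bit
  a = 484 − 49.500 × 3 = 335.500 ms
Then RT(2) = 335.500 + 49.500 × log₂ 2 = 335.500 + 49.500 × 1 ≈ 385.000 ms.

385.0 ms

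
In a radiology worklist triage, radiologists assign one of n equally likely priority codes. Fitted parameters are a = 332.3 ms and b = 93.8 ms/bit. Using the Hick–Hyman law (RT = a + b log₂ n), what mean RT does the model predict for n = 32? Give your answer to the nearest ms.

log₂(32) = 5 bits, so RT = 332.3 + 93.8 × 5 ≈ 801.300 ms.

801 ms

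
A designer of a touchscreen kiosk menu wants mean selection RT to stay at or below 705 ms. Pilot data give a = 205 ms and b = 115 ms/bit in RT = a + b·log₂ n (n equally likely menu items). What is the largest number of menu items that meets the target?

20

115·log₂ n ≤ 705 − 205 = 500, giving log₂ n ≤ 4.3478 and n ≤ 20.362. The largest whole number is 20.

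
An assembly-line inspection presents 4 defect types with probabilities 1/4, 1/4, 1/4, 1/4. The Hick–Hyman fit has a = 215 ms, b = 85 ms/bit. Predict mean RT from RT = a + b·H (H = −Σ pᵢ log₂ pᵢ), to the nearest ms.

385 ms

Each term −pᵢ log₂ pᵢ: 0.25·2 + 0.25·2 + 0.25·2 + 0.25·2; summed, H = 2.000 bits.
Mean RT = a + bH = 215 + 85·2.000 = 385.00 ms.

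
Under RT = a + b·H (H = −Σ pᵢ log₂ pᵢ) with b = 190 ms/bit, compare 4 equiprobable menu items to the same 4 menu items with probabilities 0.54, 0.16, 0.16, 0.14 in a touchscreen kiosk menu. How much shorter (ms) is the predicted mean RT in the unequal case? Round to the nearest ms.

53 ms

Equiprobable entropy H₀ = log₂ 4 = 2.0000 bits.
Skewed entropy H = −Σ pᵢ log₂ pᵢ = 1.7232 bits.
ΔRT = b·(H₀ − H) = 190 × 0.2768 = 52.59 ms.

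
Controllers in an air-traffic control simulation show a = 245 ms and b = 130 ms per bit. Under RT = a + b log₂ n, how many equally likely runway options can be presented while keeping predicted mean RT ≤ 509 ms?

4

130·log₂ n ≤ 509 − 245 = 264, giving log₂ n ≤ 2.0308 and n ≤ 4.086. The largest whole number is 4.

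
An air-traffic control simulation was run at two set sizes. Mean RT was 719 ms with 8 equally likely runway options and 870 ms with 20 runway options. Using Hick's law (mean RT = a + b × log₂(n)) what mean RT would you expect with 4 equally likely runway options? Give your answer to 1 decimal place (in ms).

Fit slope and intercept:
  b = (870 − 719) / (log₂ 20 − log₂ 8) = 151 / (4.3219 − 3) = 114.227 ms/bit
  a = 719 − 114.227 × 3 = 376.319 ms
Then RT(4) = 376.319 + 114.227 × log₂ 4 = 376.319 + 114.227 × 2 ≈ 604.773 ms.

604.8 ms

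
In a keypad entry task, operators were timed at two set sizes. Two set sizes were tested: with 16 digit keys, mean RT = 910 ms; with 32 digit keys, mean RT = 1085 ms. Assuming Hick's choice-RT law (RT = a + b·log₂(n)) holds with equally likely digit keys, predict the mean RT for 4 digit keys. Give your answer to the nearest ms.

560 ms

Solve the two-equation system in a and b:
  b = (1085 − 910) / (log₂ 32 − log₂ 16) = 175 / (5 − 4) = 175 ms/bit
  a = 910 − 175 × 4 = 210 ms
Then RT(4) = 210 + 175 × log₂ 4 = 210 + 175 × 2 ≈ 560.000 ms.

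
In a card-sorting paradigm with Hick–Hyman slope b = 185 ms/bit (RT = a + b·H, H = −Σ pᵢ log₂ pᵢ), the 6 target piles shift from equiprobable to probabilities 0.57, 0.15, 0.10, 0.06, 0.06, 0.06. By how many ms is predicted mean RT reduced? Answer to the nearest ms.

120 ms

The RT saving is b·ΔH. Equiprobable H₀ = log₂(6) = 2.5850 bits; with the given probabilities H = 1.9356 bits.
b·(H₀ − H) = 185 × (2.5850 − 1.9356) = 120.13 ms.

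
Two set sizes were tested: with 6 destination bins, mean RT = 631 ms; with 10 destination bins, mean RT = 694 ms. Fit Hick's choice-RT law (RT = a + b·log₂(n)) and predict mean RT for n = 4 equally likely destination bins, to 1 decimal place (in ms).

581.0 ms

RT is linear in log₂ n, so two points fix the line:
  b = (694 − 631) / (log₂ 10 − log₂ 6) = 63 / (3.3219 − 2.5850) = 85.486 ms/bit
  a = 631 − 85.486 × 2.5850 = 410.023 ms
Then RT(4) = 410.023 + 85.486 × log₂ 4 = 410.023 + 85.486 × 2 ≈ 580.994 ms.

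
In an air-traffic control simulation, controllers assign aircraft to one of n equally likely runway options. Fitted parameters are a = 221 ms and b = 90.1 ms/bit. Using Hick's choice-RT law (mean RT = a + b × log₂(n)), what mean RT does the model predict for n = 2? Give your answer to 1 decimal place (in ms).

311.1 ms

log₂(2) = 1 bits, so RT = 221 + 90.1 × 1 ≈ 311.100 ms.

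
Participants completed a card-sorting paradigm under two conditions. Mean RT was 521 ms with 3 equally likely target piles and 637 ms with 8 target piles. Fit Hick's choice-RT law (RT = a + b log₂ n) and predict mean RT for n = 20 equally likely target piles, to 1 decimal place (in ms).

Solve the two-equation system in a and b:
  b = (637 − 521) / (log₂ 8 − log₂ 3) = 116 / (3 − 1.5850) = 81.977 ms/bit
  a = 521 − 81.977 × 1.5850 = 391.070 ms
Then RT(20) = 391.070 + 81.977 × log₂ 20 = 391.070 + 81.977 × 4.3219 ≈ 745.367 ms.

745.4 ms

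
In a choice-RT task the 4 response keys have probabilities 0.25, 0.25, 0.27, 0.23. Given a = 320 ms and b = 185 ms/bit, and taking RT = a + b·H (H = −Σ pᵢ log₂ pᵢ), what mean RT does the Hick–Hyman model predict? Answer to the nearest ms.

690 ms

H = 0.25·log₂(1/0.25) + 0.25·log₂(1/0.25) + 0.27·log₂(1/0.27) + 0.23·log₂(1/0.23) = 1.9977 bits.
RT = 320 + 185 × 1.9977 = 689.57 ms.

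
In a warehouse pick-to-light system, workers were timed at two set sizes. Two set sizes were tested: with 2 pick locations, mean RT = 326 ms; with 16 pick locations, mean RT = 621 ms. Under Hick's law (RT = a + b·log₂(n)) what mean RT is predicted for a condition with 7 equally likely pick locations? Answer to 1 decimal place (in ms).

503.7 ms

Fit slope and intercept:
  b = (621 − 326) / (log₂ 16 − log₂ 2) = 295 / (4 − 1) = 98.333 ms/bit
  a = 326 − 98.333 × 1 = 227.667 ms
Then RT(7) = 227.667 + 98.333 × log₂ 7 = 227.667 + 98.333 × 2.8074 ≈ 503.723 ms.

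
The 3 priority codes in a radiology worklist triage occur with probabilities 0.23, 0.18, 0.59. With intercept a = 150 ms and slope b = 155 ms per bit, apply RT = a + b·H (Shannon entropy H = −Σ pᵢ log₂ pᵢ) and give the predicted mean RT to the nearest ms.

364 ms

Entropy contributions −pᵢ log₂ pᵢ: 0.4877, 0.4453, 0.4491; sum H = 1.3821 bits.
RT = a + bH = 150 + 155·1.3821 = 364.22 ms.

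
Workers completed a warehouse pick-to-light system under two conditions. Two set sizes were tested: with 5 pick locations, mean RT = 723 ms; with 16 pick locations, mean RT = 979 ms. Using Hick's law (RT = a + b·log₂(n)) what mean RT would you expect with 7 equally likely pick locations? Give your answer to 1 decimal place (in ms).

Solve the two-equation system in a and b:
  b = (979 − 723) / (log₂ 16 − log₂ 5) = 256 / (4 − 2.3219) = 152.556 ms/bit
  a = 723 − 152.556 × 2.3219 = 368.776 ms
Then RT(7) = 368.776 + 152.556 × log₂ 7 = 368.776 + 152.556 × 2.8074 ≈ 797.055 ms.

797.1 ms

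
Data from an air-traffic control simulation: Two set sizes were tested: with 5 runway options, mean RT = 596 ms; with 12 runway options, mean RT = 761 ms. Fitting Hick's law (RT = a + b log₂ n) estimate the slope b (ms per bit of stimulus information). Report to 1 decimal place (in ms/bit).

Slope: b = (761 − 596) / (log₂ 12 − log₂ 5) = 165/1.2630 = 130.638 ms/bit.

130.6 ms/bit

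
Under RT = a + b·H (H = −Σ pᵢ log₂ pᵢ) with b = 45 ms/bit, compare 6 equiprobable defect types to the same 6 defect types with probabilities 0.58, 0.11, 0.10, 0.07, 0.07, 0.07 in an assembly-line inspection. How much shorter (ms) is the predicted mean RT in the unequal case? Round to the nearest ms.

29 ms

Equiprobable entropy H₀ = log₂ 6 = 2.5850 bits.
Skewed entropy H = −Σ pᵢ log₂ pᵢ = 1.9440 bits.
ΔRT = b·(H₀ − H) = 45 × 0.6410 = 28.85 ms.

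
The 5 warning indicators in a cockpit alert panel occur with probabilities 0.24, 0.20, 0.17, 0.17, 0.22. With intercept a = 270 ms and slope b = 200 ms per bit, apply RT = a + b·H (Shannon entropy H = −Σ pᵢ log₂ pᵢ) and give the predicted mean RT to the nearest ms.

732 ms

Entropy contributions −pᵢ log₂ pᵢ: 0.4941, 0.4644, 0.4346, 0.4346, 0.4806; sum H = 2.3083 bits.
RT = a + bH = 270 + 200·2.3083 = 731.65 ms.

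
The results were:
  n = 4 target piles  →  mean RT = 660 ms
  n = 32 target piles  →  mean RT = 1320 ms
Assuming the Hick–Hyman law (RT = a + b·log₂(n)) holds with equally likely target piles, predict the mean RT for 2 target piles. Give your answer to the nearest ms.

RT is linear in log₂ n, so two points fix the line:
  b = (1320 − 660) / (log₂ 32 − log₂ 4) = 660 / (5 − 2) = 220 ms/bit
  a = 660 − 220 × 2 = 220 ms
Then RT(2) = 220 + 220 × log₂ 2 = 220 + 220 × 1 ≈ 440.000 ms.

440 ms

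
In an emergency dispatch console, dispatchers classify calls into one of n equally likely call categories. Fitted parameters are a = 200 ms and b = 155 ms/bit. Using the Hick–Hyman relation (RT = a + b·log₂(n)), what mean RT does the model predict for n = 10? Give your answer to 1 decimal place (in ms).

714.9 ms

log₂(10) = 3.3219 bits, so RT = 200 + 155 × 3.3219 ≈ 714.899 ms.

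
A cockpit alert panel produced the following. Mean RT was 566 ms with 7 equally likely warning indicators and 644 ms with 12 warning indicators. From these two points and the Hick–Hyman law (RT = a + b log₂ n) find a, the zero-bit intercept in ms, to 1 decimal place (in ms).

Slope: b = (644 − 566) / (log₂ 12 − log₂ 7) = 78/0.7776 = 100.308 ms/bit.
a = RT₁ − b·log₂ n₁ = 566 − 100.308 × 2.8074 = 284.401 ms.

284.4 ms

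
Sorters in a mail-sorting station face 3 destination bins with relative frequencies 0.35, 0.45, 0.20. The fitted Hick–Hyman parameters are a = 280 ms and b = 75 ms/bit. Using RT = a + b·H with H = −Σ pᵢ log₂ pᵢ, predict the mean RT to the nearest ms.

393 ms

H = 0.35·log₂(1/0.35) + 0.45·log₂(1/0.45) + 0.20·log₂(1/0.20) = 1.5129 bits.
RT = 280 + 75 × 1.5129 = 393.47 ms.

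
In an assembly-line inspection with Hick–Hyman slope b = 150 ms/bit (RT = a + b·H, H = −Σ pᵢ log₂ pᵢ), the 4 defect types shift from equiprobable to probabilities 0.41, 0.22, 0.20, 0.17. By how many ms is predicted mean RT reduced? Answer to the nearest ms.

The RT saving is b·ΔH. Equiprobable H₀ = log₂(4) = 2.0000 bits; with the given probabilities H = 1.9069 bits.
b·(H₀ − H) = 150 × (2.0000 − 1.9069) = 13.96 ms.

14 ms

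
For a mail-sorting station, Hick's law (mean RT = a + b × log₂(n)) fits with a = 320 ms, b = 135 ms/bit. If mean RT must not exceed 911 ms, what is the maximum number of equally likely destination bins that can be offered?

Set 320 + 135·log₂ n ≤ 911 → log₂ n ≤ (911 − 320)/135 = 4.3778.
So n ≤ 2^4.3778 = 20.789; the largest integer n is 20.

20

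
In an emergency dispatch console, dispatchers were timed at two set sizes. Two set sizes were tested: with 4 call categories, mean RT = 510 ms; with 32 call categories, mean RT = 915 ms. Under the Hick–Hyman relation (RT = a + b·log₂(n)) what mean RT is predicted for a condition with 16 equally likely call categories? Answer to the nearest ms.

RT is linear in log₂ n, so two points fix the line:
  b = (915 − 510) / (log₂ 32 − log₂ 4) = 405 / (5 − 2) = 135 ms/bit
  a = 510 − 135 × 2 = 240 ms
Then RT(16) = 240 + 135 × log₂ 16 = 240 + 135 × 4 ≈ 780.000 ms.

780 ms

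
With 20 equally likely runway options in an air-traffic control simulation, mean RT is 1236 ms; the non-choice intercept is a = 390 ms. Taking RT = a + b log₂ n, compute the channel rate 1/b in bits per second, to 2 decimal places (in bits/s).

b = (1236 − 390)/log₂ 20 = 846/4.3219 = 195.746 ms per bit = 0.19575 s/bit; the reciprocal is 5.109 bits/s.

5.11 bits/s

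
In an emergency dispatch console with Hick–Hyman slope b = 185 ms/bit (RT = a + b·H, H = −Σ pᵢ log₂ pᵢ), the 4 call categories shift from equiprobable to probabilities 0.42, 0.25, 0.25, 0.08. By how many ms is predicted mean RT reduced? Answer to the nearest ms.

Equiprobable entropy H₀ = log₂ 4 = 2.0000 bits.
Skewed entropy H = −Σ pᵢ log₂ pᵢ = 1.8172 bits.
ΔRT = b·(H₀ − H) = 185 × 0.1828 = 33.83 ms.

34 ms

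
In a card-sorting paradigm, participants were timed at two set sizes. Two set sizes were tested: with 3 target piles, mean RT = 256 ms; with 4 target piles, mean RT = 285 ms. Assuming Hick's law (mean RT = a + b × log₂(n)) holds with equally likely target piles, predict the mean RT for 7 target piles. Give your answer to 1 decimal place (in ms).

341.4 ms

Fit slope and intercept:
  b = (285 − 256) / (log₂ 4 − log₂ 3) = 29 / (2 − 1.5850) = 69.873 ms/bit
  a = 256 − 69.873 × 1.5850 = 145.254 ms
Then RT(7) = 145.254 + 69.873 × log₂ 7 = 145.254 + 69.873 × 2.8074 ≈ 341.412 ms.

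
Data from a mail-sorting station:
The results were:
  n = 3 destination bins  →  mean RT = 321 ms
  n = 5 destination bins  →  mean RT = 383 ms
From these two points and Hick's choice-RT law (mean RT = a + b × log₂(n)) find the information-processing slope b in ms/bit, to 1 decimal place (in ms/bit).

Slope: b = (383 − 321) / (log₂ 5 − log₂ 3) = 62/0.7370 = 84.129 ms/bit.

84.1 ms/bit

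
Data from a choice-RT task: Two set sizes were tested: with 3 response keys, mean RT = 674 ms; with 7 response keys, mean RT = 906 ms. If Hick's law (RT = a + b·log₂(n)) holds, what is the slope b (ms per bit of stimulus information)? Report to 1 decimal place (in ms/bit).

Slope: b = (906 − 674) / (log₂ 7 − log₂ 3) = 232/1.2224 = 189.792 ms/bit.

189.8 ms/bit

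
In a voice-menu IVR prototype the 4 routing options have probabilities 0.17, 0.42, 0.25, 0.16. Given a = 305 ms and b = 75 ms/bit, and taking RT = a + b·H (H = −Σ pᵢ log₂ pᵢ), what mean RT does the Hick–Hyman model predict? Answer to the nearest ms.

446 ms

H = 0.17·log₂(1/0.17) + 0.42·log₂(1/0.42) + 0.25·log₂(1/0.25) + 0.16·log₂(1/0.16) = 1.8833 bits.
RT = 305 + 75 × 1.8833 = 446.24 ms.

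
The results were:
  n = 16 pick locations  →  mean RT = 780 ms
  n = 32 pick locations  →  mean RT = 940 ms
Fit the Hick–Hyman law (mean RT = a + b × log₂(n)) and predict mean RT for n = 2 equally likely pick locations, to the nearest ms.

Fit slope and intercept:
  b = (940 − 780) / (log₂ 32 − log₂ 16) = 160 / (5 − 4) = 160 ms/bit
  a = 780 − 160 × 4 = 140 ms
Then RT(2) = 140 + 160 × log₂ 2 = 140 + 160 × 1 ≈ 300.000 ms.

300 ms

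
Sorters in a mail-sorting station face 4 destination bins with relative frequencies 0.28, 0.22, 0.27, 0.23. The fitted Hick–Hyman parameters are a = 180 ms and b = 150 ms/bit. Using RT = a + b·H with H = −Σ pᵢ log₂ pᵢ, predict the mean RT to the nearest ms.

H = 0.28·log₂(1/0.28) + 0.22·log₂(1/0.22) + 0.27·log₂(1/0.27) + 0.23·log₂(1/0.23) = 1.9925 bits.
RT = 180 + 150 × 1.9925 = 478.87 ms.

479 ms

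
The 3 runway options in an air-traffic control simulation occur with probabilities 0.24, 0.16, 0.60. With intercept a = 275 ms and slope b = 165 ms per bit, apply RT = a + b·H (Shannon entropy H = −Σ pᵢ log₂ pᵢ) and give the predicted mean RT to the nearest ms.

Entropy contributions −pᵢ log₂ pᵢ: 0.4941, 0.4230, 0.4422; sum H = 1.3593 bits.
RT = a + bH = 275 + 165·1.3593 = 499.29 ms.

499 ms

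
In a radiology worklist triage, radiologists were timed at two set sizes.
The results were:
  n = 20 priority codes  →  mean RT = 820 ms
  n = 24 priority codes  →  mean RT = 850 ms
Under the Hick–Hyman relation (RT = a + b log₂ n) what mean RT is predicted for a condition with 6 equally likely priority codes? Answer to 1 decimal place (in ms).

621.9 ms

Solve the two-equation system in a and b:
  b = (850 − 820) / (log₂ 24 − log₂ 20) = 30 / (4.5850 − 4.3219) = 114.054 ms/bit
  a = 820 − 114.054 × 4.3219 = 327.069 ms
Then RT(6) = 327.069 + 114.054 × log₂ 6 = 327.069 + 114.054 × 2.5850 ≈ 621.893 ms.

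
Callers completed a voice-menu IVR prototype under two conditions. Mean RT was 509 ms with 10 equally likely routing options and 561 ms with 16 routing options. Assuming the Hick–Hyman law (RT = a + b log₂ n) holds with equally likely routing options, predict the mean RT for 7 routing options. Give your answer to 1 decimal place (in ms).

469.5 ms

With log₂ n on the abscissa the relation is linear; from the two conditions:
  b = (561 − 509) / (log₂ 16 − log₂ 10) = 52 / (4 − 3.3219) = 76.688 ms/bit
  a = 509 − 76.688 × 3.3219 = 254.248 ms
Then RT(7) = 254.248 + 76.688 × log₂ 7 = 254.248 + 76.688 × 2.8074 ≈ 469.538 ms.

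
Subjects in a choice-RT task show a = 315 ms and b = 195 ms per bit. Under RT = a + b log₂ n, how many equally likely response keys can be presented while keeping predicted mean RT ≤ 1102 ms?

195·log₂ n ≤ 1102 − 315 = 787, giving log₂ n ≤ 4.0359 and n ≤ 16.403. The largest whole number is 16.

16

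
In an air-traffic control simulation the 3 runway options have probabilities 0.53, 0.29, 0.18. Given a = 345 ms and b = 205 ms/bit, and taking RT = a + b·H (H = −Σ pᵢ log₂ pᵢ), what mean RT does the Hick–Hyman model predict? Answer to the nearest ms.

642 ms

Entropy contributions −pᵢ log₂ pᵢ: 0.4854, 0.5179, 0.4453; sum H = 1.4487 bits.
RT = a + bH = 345 + 205·1.4487 = 641.97 ms.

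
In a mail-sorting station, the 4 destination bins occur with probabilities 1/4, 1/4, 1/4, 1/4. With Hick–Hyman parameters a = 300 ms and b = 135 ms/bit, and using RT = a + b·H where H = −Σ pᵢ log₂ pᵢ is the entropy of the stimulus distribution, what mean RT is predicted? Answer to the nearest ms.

570 ms

H = −Σ pᵢ log₂ pᵢ = 0.25·2 + 0.25·2 + 0.25·2 + 0.25·2 = 2.000 bits.
RT = 300 + 135 × 2.000 = 570.00 ms.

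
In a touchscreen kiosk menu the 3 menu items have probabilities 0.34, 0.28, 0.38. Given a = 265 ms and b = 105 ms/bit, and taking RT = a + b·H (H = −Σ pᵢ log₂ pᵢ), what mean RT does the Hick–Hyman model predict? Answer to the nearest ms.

430 ms

H = 0.34·log₂(1/0.34) + 0.28·log₂(1/0.28) + 0.38·log₂(1/0.38) = 1.5738 bits.
RT = 265 + 105 × 1.5738 = 430.25 ms.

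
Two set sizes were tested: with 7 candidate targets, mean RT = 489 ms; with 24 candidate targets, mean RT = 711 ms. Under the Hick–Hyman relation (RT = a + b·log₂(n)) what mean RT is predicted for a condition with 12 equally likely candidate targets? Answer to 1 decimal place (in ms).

586.1 ms

With log₂ n on the abscissa the relation is linear; from the two conditions:
  b = (711 − 489) / (log₂ 24 − log₂ 7) = 222 / (4.5850 − 2.8074) = 124.887 ms/bit
  a = 489 − 124.887 × 2.8074 = 138.398 ms
Then RT(12) = 138.398 + 124.887 × log₂ 12 = 138.398 + 124.887 × 3.5850 ≈ 586.113 ms.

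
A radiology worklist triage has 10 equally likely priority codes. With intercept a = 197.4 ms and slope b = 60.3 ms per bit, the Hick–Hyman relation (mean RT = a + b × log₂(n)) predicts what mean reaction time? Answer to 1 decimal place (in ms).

397.7 ms

log₂(10) = 3.3219 bits, so RT = 197.4 + 60.3 × 3.3219 ≈ 397.712 ms.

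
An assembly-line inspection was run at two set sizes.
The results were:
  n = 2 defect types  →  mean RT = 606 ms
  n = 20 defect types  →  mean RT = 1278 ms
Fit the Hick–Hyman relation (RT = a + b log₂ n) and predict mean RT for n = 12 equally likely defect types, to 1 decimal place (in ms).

1128.9 ms

RT is linear in log₂ n, so two points fix the line:
  b = (1278 − 606) / (log₂ 20 − log₂ 2) = 672 / (4.3219 − 1) = 202.292 ms/bit
  a = 606 − 202.292 × 1 = 403.708 ms
Then RT(12) = 403.708 + 202.292 × log₂ 12 = 403.708 + 202.292 × 3.5850 ≈ 1128.918 ms.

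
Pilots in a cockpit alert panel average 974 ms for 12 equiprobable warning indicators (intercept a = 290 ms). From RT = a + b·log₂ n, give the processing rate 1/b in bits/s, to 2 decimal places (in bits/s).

Choice component = 974 − 290 = 684 ms over log₂(12) = 3.5850 bits.
b = 684 / 3.5850 = 190.797 ms/bit, so 1/b = 5.241 bits/s.

5.24 bits/s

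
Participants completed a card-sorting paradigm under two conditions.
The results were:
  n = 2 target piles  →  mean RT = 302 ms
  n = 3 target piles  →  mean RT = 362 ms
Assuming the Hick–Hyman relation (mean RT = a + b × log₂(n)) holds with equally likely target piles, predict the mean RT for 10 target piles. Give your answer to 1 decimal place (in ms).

With log₂ n on the abscissa the relation is linear; from the two conditions:
  b = (362 − 302) / (log₂ 3 − log₂ 2) = 60 / (1.5850 − 1) = 102.571 ms/bit
  a = 302 − 102.571 × 1 = 199.429 ms
Then RT(10) = 199.429 + 102.571 × log₂ 10 = 199.429 + 102.571 × 3.3219 ≈ 540.162 ms.

540.2 ms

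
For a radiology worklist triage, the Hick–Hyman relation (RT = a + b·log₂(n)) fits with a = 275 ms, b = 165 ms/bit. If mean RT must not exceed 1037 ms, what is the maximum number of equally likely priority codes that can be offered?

24

Information budget: (1037 − 275)/165 = 4.6182 bits, so n ≤ 2^4.6182 = 24.559 → at most 24.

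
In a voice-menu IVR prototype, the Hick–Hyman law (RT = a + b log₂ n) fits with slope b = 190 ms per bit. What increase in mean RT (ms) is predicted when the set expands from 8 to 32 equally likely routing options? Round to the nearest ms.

Only the slope matters, since a is common to both: ΔRT = b·log₂(n₂/n₁).
log₂(32) − log₂(8) = log₂(32/8) = log₂(4) = 2.
ΔRT = 190 × 2.0000 = 380.000 ms.

380 ms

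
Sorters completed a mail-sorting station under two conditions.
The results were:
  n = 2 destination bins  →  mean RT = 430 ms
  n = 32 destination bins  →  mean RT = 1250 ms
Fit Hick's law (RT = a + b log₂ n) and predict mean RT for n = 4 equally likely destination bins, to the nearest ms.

635 ms

With log₂ n on the abscissa the relation is linear; from the two conditions:
  b = (1250 − 430) / (log₂ 32 − log₂ 2) = 820 / (5 − 1) = 205 ms/bit
  a = 430 − 205 × 1 = 225 ms
Then RT(4) = 225 + 205 × log₂ 4 = 225 + 205 × 2 ≈ 635.000 ms.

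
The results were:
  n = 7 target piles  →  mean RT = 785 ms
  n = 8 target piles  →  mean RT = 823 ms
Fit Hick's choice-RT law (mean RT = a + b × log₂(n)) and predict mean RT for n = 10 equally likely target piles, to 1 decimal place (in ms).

886.5 ms

Solve the two-equation system in a and b:
  b = (823 − 785) / (log₂ 8 − log₂ 7) = 38 / (3 − 2.8074) = 197.254 ms/bit
  a = 785 − 197.254 × 2.8074 = 231.238 ms
Then RT(10) = 231.238 + 197.254 × log₂ 10 = 231.238 + 197.254 × 3.3219 ≈ 886.502 ms.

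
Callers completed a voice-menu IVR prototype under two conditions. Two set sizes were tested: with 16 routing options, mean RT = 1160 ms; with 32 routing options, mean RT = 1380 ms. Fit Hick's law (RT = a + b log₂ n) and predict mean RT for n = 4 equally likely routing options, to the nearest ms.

720 ms

Solve the two-equation system in a and b:
  b = (1380 − 1160) / (log₂ 32 − log₂ 16) = 220 / (5 − 4) = 220 ms/bit
  a = 1160 − 220 × 4 = 280 ms
Then RT(4) = 280 + 220 × log₂ 4 = 280 + 220 × 2 ≈ 720.000 ms.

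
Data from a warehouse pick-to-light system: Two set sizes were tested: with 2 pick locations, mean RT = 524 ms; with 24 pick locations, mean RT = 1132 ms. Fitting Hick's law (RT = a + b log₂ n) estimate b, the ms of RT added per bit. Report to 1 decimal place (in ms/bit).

Slope: b = (1132 − 524) / (log₂ 24 − log₂ 2) = 608/3.5850 = 169.597 ms/bit.

169.6 ms/bit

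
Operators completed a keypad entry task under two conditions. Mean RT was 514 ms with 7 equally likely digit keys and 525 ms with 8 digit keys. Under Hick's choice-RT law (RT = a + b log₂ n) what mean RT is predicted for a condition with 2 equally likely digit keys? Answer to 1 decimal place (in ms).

With log₂ n on the abscissa the relation is linear; from the two conditions:
  b = (525 − 514) / (log₂ 8 − log₂ 7) = 11 / (3 − 2.8074) = 57.100 ms/bit
  a = 514 − 57.100 × 2.8074 = 353.701 ms
Then RT(2) = 353.701 + 57.100 × log₂ 2 = 353.701 + 57.100 × 1 ≈ 410.800 ms.

410.8 ms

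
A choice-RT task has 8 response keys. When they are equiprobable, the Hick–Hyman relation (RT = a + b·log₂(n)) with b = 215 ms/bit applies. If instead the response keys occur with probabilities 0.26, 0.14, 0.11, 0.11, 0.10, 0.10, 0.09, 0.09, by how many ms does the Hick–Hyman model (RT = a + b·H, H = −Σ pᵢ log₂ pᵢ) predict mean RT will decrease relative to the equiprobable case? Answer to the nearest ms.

23 ms

Equiprobable entropy H₀ = log₂ 8 = 3.0000 bits.
Skewed entropy H = −Σ pᵢ log₂ pᵢ = 2.8927 bits.
ΔRT = b·(H₀ − H) = 215 × 0.1073 = 23.08 ms.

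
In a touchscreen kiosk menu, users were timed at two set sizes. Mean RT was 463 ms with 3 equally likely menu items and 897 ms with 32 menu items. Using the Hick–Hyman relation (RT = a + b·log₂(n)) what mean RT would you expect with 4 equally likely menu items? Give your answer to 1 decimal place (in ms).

RT is linear in log₂ n, so two points fix the line:
  b = (897 − 463) / (log₂ 32 − log₂ 3) = 434 / (5 − 1.5850) = 127.085 ms/bit
  a = 463 − 127.085 × 1.5850 = 261.575 ms
Then RT(4) = 261.575 + 127.085 × log₂ 4 = 261.575 + 127.085 × 2 ≈ 515.745 ms.

515.7 ms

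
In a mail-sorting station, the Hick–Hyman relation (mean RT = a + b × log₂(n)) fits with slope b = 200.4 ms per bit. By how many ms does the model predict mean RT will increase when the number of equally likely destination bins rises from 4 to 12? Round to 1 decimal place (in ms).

317.6 ms

Only the slope matters, since a is common to both: ΔRT = b·log₂(n₂/n₁).
log₂(12) − log₂(4) = 3.5850 − 2 = 1.5850.
ΔRT = 200.4 × 1.5850 = 317.626 ms.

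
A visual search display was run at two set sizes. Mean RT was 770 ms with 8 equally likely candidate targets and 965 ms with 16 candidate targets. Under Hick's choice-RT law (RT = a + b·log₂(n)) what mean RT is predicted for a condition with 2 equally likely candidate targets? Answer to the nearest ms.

RT is linear in log₂ n, so two points fix the line:
  b = (965 − 770) / (log₂ 16 − log₂ 8) = 195 / (4 − 3) = 195 ms/bit
  a = 770 − 195 × 3 = 185 ms
Then RT(2) = 185 + 195 × log₂ 2 = 185 + 195 × 1 ≈ 380.000 ms.

380 ms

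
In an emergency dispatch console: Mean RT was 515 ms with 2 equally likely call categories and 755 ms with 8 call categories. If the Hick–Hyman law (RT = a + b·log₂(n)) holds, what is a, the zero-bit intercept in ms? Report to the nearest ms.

Slope: b = (755 − 515) / (log₂ 8 − log₂ 2) = 240/2.0000 = 120 ms/bit.
Intercept: a = 515 − 120·log₂(2) = 395.000 ms.

395 ms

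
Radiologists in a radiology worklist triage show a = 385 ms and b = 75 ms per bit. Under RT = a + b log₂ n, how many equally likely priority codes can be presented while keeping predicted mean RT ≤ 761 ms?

75·log₂ n ≤ 761 − 385 = 376, giving log₂ n ≤ 5.0133 and n ≤ 32.297. The largest whole number is 32.

32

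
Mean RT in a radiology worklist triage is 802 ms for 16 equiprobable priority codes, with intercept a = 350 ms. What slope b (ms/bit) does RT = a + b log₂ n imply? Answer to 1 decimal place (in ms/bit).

log₂(16) = 4 bits.
b = (RT − a)/log₂ n = (802 − 350) / 4 = 113.000 ms/bit.

113.0 ms/bit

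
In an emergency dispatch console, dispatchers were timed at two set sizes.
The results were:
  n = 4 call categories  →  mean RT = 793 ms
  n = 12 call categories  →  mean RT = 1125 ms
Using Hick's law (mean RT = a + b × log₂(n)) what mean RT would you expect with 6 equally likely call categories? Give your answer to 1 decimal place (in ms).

Fit slope and intercept:
  b = (1125 − 793) / (log₂ 12 − log₂ 4) = 332 / (3.5850 − 2) = 209.469 ms/bit
  a = 793 − 209.469 × 2 = 374.063 ms
Then RT(6) = 374.063 + 209.469 × log₂ 6 = 374.063 + 209.469 × 2.5850 ≈ 915.531 ms.

915.5 ms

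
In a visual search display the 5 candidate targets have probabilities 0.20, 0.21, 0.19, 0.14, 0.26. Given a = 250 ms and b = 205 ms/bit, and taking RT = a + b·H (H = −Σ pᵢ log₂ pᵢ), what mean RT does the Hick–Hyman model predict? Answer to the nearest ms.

720 ms

Entropy contributions −pᵢ log₂ pᵢ: 0.4644, 0.4728, 0.4552, 0.3971, 0.5053; sum H = 2.2948 bits.
RT = a + bH = 250 + 205·2.2948 = 720.44 ms.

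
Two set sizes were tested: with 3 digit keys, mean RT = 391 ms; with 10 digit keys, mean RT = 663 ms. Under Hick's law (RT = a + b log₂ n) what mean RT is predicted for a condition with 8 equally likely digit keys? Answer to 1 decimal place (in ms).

612.6 ms

With log₂ n on the abscissa the relation is linear; from the two conditions:
  b = (663 − 391) / (log₂ 10 − log₂ 3) = 272 / (3.3219 − 1.5850) = 156.595 ms/bit
  a = 391 − 156.595 × 1.5850 = 142.803 ms
Then RT(8) = 142.803 + 156.595 × log₂ 8 = 142.803 + 156.595 × 3 ≈ 612.588 ms.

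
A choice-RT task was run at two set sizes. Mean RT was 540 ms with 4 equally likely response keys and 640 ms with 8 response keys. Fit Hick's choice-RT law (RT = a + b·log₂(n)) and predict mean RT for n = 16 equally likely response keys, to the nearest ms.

740 ms

Fit slope and intercept:
  b = (640 − 540) / (log₂ 8 − log₂ 4) = 100 / (3 − 2) = 100 ms/bit
  a = 540 − 100 × 2 = 340 ms
Then RT(16) = 340 + 100 × log₂ 16 = 340 + 100 × 4 ≈ 740.000 ms.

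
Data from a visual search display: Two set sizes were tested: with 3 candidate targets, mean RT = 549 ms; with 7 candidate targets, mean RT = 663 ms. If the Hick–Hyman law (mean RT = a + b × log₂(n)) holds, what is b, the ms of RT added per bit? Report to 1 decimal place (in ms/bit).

93.3 ms/bit

The slope on a log₂ axis is (663 − 549) / (2.8074 − 1.5850) = 93.260 ms/bit.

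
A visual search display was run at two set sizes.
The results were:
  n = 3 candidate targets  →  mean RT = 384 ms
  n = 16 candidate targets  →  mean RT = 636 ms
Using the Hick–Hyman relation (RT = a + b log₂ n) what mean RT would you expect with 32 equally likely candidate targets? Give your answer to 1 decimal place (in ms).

740.3 ms

RT is linear in log₂ n, so two points fix the line:
  b = (636 − 384) / (log₂ 16 − log₂ 3) = 252 / (4 − 1.5850) = 104.346 ms/bit
  a = 384 − 104.346 × 1.5850 = 218.615 ms
Then RT(32) = 218.615 + 104.346 × log₂ 32 = 218.615 + 104.346 × 5 ≈ 740.346 ms.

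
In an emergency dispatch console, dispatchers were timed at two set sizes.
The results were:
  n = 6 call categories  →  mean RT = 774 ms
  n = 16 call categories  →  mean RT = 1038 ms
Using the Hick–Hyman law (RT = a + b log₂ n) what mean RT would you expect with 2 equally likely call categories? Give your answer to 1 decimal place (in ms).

Fit slope and intercept:
  b = (1038 − 774) / (log₂ 16 − log₂ 6) = 264 / (4 − 2.5850) = 186.567 ms/bit
  a = 774 − 186.567 × 2.5850 = 291.730 ms
Then RT(2) = 291.730 + 186.567 × log₂ 2 = 291.730 + 186.567 × 1 ≈ 478.298 ms.

478.3 ms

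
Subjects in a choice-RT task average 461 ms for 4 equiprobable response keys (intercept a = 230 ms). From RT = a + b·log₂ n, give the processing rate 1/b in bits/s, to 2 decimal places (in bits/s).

8.66 bits/s

b = (461 − 230)/log₂ 4 = 231/2 = 115.500 ms per bit = 0.11550 s/bit; the reciprocal is 8.658 bits/s.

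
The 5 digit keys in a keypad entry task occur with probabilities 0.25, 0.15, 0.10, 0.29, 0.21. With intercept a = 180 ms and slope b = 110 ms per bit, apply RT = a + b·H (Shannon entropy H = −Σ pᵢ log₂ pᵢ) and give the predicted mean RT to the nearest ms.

Entropy contributions −pᵢ log₂ pᵢ: 0.5000, 0.4105, 0.3322, 0.5179, 0.4728; sum H = 2.2335 bits.
RT = a + bH = 180 + 110·2.2335 = 425.68 ms.

426 ms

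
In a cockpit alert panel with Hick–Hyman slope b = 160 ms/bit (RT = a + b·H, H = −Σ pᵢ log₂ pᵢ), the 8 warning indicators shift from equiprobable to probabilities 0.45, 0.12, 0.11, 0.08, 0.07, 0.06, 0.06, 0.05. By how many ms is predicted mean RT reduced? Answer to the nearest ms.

The RT saving is b·ΔH. Equiprobable H₀ = log₂(8) = 3.0000 bits; with the given probabilities H = 2.4990 bits.
b·(H₀ − H) = 160 × (3.0000 − 2.4990) = 80.16 ms.

80 ms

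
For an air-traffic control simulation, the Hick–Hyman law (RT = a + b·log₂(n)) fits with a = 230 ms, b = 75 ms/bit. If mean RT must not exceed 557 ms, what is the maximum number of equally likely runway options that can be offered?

Set 230 + 75·log₂ n ≤ 557 → log₂ n ≤ (557 − 230)/75 = 4.3600.
So n ≤ 2^4.3600 = 20.535; the largest integer n is 20.

20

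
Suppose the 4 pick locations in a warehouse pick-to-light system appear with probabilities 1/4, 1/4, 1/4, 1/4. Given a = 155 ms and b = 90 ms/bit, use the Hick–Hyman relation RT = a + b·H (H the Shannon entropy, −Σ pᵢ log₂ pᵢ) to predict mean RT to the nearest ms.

335 ms

H = −Σ pᵢ log₂ pᵢ = 0.25·2 + 0.25·2 + 0.25·2 + 0.25·2 = 2.000 bits.
RT = 155 + 90 × 2.000 = 335.00 ms.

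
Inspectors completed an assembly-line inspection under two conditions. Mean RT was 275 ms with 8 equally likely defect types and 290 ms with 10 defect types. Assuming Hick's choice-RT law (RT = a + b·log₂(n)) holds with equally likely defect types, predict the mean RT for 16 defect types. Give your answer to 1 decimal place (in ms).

321.6 ms

Fit slope and intercept:
  b = (290 − 275) / (log₂ 10 − log₂ 8) = 15 / (3.3219 − 3) = 46.594 ms/bit
  a = 275 − 46.594 × 3 = 135.217 ms
Then RT(16) = 135.217 + 46.594 × log₂ 16 = 135.217 + 46.594 × 4 ≈ 321.594 ms.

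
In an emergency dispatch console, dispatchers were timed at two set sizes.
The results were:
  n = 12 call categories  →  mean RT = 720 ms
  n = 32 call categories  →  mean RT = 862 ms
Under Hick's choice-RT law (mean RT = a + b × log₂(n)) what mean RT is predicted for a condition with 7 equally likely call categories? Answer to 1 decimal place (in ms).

RT is linear in log₂ n, so two points fix the line:
  b = (862 − 720) / (log₂ 32 − log₂ 12) = 142 / (5 − 3.5850) = 100.351 ms/bit
  a = 720 − 100.351 × 3.5850 = 360.247 ms
Then RT(7) = 360.247 + 100.351 × log₂ 7 = 360.247 + 100.351 × 2.8074 ≈ 641.967 ms.

642.0 ms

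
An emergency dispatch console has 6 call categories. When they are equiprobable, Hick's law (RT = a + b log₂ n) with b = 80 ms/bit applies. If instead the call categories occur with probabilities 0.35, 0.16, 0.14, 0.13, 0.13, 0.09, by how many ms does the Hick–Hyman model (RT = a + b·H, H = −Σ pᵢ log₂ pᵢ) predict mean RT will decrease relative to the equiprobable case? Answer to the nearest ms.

13 ms

Equiprobable entropy H₀ = log₂ 6 = 2.5850 bits.
Skewed entropy H = −Σ pᵢ log₂ pᵢ = 2.4282 bits.
ΔRT = b·(H₀ − H) = 80 × 0.1568 = 12.54 ms.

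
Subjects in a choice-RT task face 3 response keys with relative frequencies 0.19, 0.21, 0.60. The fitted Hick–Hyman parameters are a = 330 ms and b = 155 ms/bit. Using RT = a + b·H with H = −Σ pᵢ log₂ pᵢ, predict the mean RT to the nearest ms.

542 ms

Entropy contributions −pᵢ log₂ pᵢ: 0.4552, 0.4728, 0.4422; sum H = 1.3702 bits.
RT = a + bH = 330 + 155·1.3702 = 542.39 ms.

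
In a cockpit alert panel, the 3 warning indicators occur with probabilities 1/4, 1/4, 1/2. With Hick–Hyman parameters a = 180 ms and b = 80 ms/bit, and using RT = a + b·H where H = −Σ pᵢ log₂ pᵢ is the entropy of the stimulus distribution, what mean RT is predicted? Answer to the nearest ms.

H = −Σ pᵢ log₂ pᵢ = 0.25·2 + 0.25·2 + 0.5·1 = 1.500 bits.
RT = 180 + 80 × 1.500 = 300.00 ms.

300 ms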